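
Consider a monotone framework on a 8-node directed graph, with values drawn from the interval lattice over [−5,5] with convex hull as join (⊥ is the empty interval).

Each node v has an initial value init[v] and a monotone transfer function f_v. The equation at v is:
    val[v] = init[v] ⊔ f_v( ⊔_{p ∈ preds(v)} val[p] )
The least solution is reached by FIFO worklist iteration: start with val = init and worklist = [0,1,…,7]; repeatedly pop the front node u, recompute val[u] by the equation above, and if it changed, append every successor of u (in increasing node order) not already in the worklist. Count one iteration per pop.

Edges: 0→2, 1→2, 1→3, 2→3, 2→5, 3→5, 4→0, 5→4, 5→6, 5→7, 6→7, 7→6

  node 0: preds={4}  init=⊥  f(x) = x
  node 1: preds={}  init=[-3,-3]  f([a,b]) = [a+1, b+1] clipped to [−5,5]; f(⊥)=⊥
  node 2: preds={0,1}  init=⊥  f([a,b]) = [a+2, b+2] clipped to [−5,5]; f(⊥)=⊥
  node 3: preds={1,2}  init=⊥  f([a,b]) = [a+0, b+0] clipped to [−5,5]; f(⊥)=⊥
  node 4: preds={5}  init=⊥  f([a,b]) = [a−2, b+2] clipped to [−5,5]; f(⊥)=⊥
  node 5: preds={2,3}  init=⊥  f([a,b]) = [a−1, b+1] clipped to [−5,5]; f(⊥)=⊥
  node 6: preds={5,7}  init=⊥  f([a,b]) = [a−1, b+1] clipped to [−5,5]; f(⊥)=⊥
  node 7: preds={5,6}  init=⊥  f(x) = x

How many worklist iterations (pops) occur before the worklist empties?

24

Iteration log — 24 steps:
  step 1. node 0  ⊔preds=⊥  new=⊥  stable
  step 2. node 1  ⊔preds=⊥  new=[-3,-3]  stable
  step 3. node 2  ⊔preds=[-3,-3]  new=[-1,-1]  old=⊥  +wl: 
  step 4. node 3  ⊔preds=[-3,-1]  new=[-3,-1]  old=⊥  +wl: 
  step 5. node 4  ⊔preds=⊥  new=⊥  stable
  step 6. node 5  ⊔preds=[-3,-1]  new=[-4,0]  old=⊥  +wl: 4
  step 7. node 6  ⊔preds=[-4,0]  new=[-5,1]  old=⊥  +wl: 
  step 8. node 7  ⊔preds=[-5,1]  new=[-5,1]  old=⊥  +wl: 6
  step 9. node 4  ⊔preds=[-4,0]  new=[-5,2]  old=⊥  +wl: 0
  step 10. node 6  ⊔preds=[-5,1]  new=[-5,2]  old=[-5,1]  +wl: 7
  step 11. node 0  ⊔preds=[-5,2]  new=[-5,2]  old=⊥  +wl: 2
  step 12. node 7  ⊔preds=[-5,2]  new=[-5,2]  old=[-5,1]  +wl: 6
  step 13. node 2  ⊔preds=[-5,2]  new=[-3,4]  old=[-1,-1]  +wl: 3,5
  step 14. node 6  ⊔preds=[-5,2]  new=[-5,3]  old=[-5,2]  +wl: 7
  step 15. node 3  ⊔preds=[-3,4]  new=[-3,4]  old=[-3,-1]  +wl: 
  step 16. node 5  ⊔preds=[-3,4]  new=[-4,5]  old=[-4,0]  +wl: 4,6
  step 17. node 7  ⊔preds=[-5,5]  new=[-5,5]  old=[-5,2]  +wl: 
  step 18. node 4  ⊔preds=[-4,5]  new=[-5,5]  old=[-5,2]  +wl: 0
  step 19. node 6  ⊔preds=[-5,5]  new=[-5,5]  old=[-5,3]  +wl: 7
  step 20. node 0  ⊔preds=[-5,5]  new=[-5,5]  old=[-5,2]  +wl: 2
  step 21. node 7  ⊔preds=[-5,5]  new=[-5,5]  stable
  step 22. node 2  ⊔preds=[-5,5]  new=[-3,5]  old=[-3,4]  +wl: 3,5
  step 23. node 3  ⊔preds=[-3,5]  new=[-3,5]  old=[-3,4]  +wl: 
  step 24. node 5  ⊔preds=[-3,5]  new=[-4,5]  stable

Least fixpoint reached:
  node 0: [-5,5]
  node 1: [-3,-3]
  node 2: [-3,5]
  node 3: [-3,5]
  node 4: [-5,5]
  node 5: [-4,5]
  node 6: [-5,5]
  node 7: [-5,5]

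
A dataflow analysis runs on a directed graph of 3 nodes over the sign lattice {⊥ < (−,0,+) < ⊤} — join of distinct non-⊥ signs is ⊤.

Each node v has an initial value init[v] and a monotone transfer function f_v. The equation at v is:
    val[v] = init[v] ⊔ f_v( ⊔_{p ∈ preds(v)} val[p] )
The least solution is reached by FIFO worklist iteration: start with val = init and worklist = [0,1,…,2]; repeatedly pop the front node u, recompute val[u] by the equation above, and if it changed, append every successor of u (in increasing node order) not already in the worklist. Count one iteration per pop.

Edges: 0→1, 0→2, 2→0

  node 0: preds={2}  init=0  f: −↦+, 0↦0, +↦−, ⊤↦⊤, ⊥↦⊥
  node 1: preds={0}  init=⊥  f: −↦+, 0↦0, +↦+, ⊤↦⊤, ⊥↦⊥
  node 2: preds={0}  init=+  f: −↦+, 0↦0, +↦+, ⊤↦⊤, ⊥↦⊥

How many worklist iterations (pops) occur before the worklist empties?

Worklist (4 pops):
  #1 pop 0: in=+ → ⊤ (was 0); enqueue []
  #2 pop 1: in=⊤ → ⊤ (was ⊥); enqueue []
  #3 pop 2: in=⊤ → ⊤ (was +); enqueue [0]
  #4 pop 0: in=⊤ → ⊤ (no change)

Fixpoint:
  val[0] = ⊤
  val[1] = ⊤
  val[2] = ⊤

4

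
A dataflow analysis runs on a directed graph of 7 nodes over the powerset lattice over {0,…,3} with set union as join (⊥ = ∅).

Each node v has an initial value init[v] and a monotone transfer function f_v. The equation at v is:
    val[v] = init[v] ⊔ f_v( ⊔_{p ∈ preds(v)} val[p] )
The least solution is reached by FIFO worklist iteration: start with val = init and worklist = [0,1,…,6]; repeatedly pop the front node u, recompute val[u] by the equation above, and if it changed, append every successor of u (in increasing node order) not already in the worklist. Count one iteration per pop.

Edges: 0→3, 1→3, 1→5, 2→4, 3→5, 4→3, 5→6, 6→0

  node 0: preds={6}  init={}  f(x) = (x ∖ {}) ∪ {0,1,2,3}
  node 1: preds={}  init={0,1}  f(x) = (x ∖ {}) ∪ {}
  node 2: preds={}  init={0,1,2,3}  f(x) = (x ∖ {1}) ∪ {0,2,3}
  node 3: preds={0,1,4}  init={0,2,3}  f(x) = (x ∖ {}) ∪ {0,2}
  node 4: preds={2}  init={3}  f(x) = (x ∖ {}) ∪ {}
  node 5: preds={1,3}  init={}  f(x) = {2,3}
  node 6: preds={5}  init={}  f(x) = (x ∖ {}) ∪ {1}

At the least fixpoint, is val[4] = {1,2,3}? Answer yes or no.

Trace (9 dequeues):
  [1] u=0 | in {} | out {0,1,2,3} | prev {} | push {}
  [2] u=1 | in {} | out {0,1} | ==
  [3] u=2 | in {} | out {0,1,2,3} | ==
  [4] u=3 | in {0,1,2,3} | out {0,1,2,3} | prev {0,2,3} | push {}
  [5] u=4 | in {0,1,2,3} | out {0,1,2,3} | prev {3} | push {3}
  [6] u=5 | in {0,1,2,3} | out {2,3} | prev {} | push {}
  [7] u=6 | in {2,3} | out {1,2,3} | prev {} | push {0}
  [8] u=3 | in {0,1,2,3} | out {0,1,2,3} | ==
  [9] u=0 | in {1,2,3} | out {0,1,2,3} | ==

Converged values:
  [0] {0,1,2,3}
  [1] {0,1}
  [2] {0,1,2,3}
  [3] {0,1,2,3}
  [4] {0,1,2,3}
  [5] {2,3}
  [6] {1,2,3}

no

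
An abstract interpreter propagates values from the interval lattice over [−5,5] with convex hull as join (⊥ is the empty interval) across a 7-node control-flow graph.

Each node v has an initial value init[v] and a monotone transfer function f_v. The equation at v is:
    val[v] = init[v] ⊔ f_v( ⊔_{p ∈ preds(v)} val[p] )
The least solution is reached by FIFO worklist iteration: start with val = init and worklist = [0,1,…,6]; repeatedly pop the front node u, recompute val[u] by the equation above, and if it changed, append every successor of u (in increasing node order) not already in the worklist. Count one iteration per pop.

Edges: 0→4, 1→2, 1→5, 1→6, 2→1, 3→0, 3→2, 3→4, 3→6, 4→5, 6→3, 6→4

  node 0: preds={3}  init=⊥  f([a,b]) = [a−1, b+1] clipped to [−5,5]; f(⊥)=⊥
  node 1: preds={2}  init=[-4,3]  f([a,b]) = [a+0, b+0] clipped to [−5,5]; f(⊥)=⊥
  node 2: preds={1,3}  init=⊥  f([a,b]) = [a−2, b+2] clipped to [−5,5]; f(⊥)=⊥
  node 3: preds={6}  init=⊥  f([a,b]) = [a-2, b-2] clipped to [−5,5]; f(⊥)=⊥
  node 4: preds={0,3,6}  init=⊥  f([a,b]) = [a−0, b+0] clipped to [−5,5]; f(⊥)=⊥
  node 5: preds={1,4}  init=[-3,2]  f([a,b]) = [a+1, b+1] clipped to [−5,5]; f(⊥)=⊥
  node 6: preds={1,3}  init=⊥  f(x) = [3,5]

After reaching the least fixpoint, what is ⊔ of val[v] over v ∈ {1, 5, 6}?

[-5,5]

Worklist (16 pops):
  #1 pop 0: in=⊥ → ⊥ (no change)
  #2 pop 1: in=⊥ → [-4,3] (no change)
  #3 pop 2: in=[-4,3] → [-5,5] (was ⊥); enqueue [1]
  #4 pop 3: in=⊥ → ⊥ (no change)
  #5 pop 4: in=⊥ → ⊥ (no change)
  #6 pop 5: in=[-4,3] → [-3,4] (was [-3,2]); enqueue []
  #7 pop 6: in=[-4,3] → [3,5] (was ⊥); enqueue [3,4]
  #8 pop 1: in=[-5,5] → [-5,5] (was [-4,3]); enqueue [2,5,6]
  #9 pop 3: in=[3,5] → [1,3] (was ⊥); enqueue [0]
  #10 pop 4: in=[1,5] → [1,5] (was ⊥); enqueue []
  #11 pop 2: in=[-5,5] → [-5,5] (no change)
  #12 pop 5: in=[-5,5] → [-4,5] (was [-3,4]); enqueue []
  #13 pop 6: in=[-5,5] → [3,5] (no change)
  #14 pop 0: in=[1,3] → [0,4] (was ⊥); enqueue [4]
  #15 pop 4: in=[0,5] → [0,5] (was [1,5]); enqueue [5]
  #16 pop 5: in=[-5,5] → [-4,5] (no change)

Fixpoint:
  val[0] = [0,4]
  val[1] = [-5,5]
  val[2] = [-5,5]
  val[3] = [1,3]
  val[4] = [0,5]
  val[5] = [-4,5]
  val[6] = [3,5]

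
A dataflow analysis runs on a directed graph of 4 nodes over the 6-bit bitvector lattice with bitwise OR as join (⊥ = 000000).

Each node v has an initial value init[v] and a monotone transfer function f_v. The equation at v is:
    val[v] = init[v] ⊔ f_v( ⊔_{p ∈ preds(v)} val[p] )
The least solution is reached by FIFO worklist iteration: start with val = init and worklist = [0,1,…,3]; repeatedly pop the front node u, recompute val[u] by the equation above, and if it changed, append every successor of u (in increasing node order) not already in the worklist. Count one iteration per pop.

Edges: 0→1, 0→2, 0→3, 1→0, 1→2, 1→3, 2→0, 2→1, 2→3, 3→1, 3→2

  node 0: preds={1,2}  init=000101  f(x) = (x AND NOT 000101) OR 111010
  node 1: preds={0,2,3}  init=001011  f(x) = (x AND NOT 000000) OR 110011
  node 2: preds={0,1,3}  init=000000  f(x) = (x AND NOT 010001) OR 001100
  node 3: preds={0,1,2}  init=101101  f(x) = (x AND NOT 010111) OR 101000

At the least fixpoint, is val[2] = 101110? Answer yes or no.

yes

Iteration log — 6 steps:
  step 1. node 0  ⊔preds=001011  new=111111  old=000101  +wl: 
  step 2. node 1  ⊔preds=111111  new=111111  old=001011  +wl: 0
  step 3. node 2  ⊔preds=111111  new=101110  old=000000  +wl: 1
  step 4. node 3  ⊔preds=111111  new=101101  stable
  step 5. node 0  ⊔preds=111111  new=111111  stable
  step 6. node 1  ⊔preds=111111  new=111111  stable

Least fixpoint reached:
  node 0: 111111
  node 1: 111111
  node 2: 101110
  node 3: 101101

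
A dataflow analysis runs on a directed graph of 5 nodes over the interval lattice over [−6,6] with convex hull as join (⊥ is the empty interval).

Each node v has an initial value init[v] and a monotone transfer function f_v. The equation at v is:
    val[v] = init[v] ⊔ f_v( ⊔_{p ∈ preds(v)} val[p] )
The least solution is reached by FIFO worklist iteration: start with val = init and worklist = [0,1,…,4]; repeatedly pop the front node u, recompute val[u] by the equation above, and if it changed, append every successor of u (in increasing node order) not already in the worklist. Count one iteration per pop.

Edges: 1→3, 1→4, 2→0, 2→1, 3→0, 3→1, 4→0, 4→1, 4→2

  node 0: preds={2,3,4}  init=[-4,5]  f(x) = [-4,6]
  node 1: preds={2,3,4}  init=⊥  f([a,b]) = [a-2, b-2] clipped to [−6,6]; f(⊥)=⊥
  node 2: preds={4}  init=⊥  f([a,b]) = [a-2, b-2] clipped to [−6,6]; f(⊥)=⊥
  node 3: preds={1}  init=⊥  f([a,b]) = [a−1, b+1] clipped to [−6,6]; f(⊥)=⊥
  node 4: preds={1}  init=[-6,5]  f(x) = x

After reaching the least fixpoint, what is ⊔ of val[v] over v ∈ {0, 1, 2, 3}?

[-6,6]

Trace (7 dequeues):
  [1] u=0 | in [-6,5] | out [-4,6] | prev [-4,5] | push {}
  [2] u=1 | in [-6,5] | out [-6,3] | prev ⊥ | push {}
  [3] u=2 | in [-6,5] | out [-6,3] | prev ⊥ | push {0,1}
  [4] u=3 | in [-6,3] | out [-6,4] | prev ⊥ | push {}
  [5] u=4 | in [-6,3] | out [-6,5] | ==
  [6] u=0 | in [-6,5] | out [-4,6] | ==
  [7] u=1 | in [-6,5] | out [-6,3] | ==

Converged values:
  [0] [-4,6]
  [1] [-6,3]
  [2] [-6,3]
  [3] [-6,4]
  [4] [-6,5]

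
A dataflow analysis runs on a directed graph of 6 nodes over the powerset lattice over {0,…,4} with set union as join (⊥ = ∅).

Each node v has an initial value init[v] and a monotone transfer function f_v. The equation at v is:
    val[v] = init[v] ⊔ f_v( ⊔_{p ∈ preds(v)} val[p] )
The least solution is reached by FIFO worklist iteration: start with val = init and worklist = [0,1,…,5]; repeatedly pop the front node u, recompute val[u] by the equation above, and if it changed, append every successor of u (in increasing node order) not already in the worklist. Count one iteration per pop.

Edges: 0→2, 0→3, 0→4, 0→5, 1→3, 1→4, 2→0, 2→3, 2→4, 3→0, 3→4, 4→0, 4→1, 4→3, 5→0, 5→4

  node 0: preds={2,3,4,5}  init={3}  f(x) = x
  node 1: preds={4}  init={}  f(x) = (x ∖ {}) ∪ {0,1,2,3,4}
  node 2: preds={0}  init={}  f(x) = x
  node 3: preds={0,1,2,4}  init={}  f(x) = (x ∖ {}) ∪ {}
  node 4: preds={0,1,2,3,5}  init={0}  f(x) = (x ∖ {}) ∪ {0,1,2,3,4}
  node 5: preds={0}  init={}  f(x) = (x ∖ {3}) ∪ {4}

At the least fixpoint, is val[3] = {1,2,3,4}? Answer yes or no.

Iteration log — 15 steps:
  step 1. node 0  ⊔preds={0}  new={0,3}  old={3}  +wl: 
  step 2. node 1  ⊔preds={0}  new={0,1,2,3,4}  old={}  +wl: 
  step 3. node 2  ⊔preds={0,3}  new={0,3}  old={}  +wl: 0
  step 4. node 3  ⊔preds={0,1,2,3,4}  new={0,1,2,3,4}  old={}  +wl: 
  step 5. node 4  ⊔preds={0,1,2,3,4}  new={0,1,2,3,4}  old={0}  +wl: 1,3
  step 6. node 5  ⊔preds={0,3}  new={0,4}  old={}  +wl: 4
  step 7. node 0  ⊔preds={0,1,2,3,4}  new={0,1,2,3,4}  old={0,3}  +wl: 2,5
  step 8. node 1  ⊔preds={0,1,2,3,4}  new={0,1,2,3,4}  stable
  step 9. node 3  ⊔preds={0,1,2,3,4}  new={0,1,2,3,4}  stable
  step 10. node 4  ⊔preds={0,1,2,3,4}  new={0,1,2,3,4}  stable
  step 11. node 2  ⊔preds={0,1,2,3,4}  new={0,1,2,3,4}  old={0,3}  +wl: 0,3,4
  step 12. node 5  ⊔preds={0,1,2,3,4}  new={0,1,2,4}  old={0,4}  +wl: 
  step 13. node 0  ⊔preds={0,1,2,3,4}  new={0,1,2,3,4}  stable
  step 14. node 3  ⊔preds={0,1,2,3,4}  new={0,1,2,3,4}  stable
  step 15. node 4  ⊔preds={0,1,2,3,4}  new={0,1,2,3,4}  stable

Least fixpoint reached:
  node 0: {0,1,2,3,4}
  node 1: {0,1,2,3,4}
  node 2: {0,1,2,3,4}
  node 3: {0,1,2,3,4}
  node 4: {0,1,2,3,4}
  node 5: {0,1,2,4}

no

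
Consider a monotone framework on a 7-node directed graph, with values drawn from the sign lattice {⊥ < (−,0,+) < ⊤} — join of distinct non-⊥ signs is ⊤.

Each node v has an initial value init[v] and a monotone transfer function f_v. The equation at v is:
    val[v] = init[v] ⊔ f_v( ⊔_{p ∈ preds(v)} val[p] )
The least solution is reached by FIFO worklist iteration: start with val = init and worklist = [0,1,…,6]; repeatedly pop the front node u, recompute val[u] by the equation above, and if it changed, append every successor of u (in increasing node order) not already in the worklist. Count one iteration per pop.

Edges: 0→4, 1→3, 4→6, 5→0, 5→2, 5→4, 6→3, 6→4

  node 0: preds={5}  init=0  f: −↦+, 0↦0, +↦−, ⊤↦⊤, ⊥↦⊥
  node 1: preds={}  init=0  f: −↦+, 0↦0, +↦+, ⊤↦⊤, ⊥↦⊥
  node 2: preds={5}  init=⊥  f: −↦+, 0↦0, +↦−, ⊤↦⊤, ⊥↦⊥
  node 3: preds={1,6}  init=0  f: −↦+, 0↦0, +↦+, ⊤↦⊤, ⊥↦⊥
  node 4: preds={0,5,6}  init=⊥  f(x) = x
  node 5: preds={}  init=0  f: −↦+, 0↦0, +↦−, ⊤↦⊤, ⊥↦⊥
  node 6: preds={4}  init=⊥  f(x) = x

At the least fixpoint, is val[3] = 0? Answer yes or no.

Trace (9 dequeues):
  [1] u=0 | in 0 | out 0 | ==
  [2] u=1 | in ⊥ | out 0 | ==
  [3] u=2 | in 0 | out 0 | prev ⊥ | push {}
  [4] u=3 | in 0 | out 0 | ==
  [5] u=4 | in 0 | out 0 | prev ⊥ | push {}
  [6] u=5 | in ⊥ | out 0 | ==
  [7] u=6 | in 0 | out 0 | prev ⊥ | push {3,4}
  [8] u=3 | in 0 | out 0 | ==
  [9] u=4 | in 0 | out 0 | ==

Converged values:
  [0] 0
  [1] 0
  [2] 0
  [3] 0
  [4] 0
  [5] 0
  [6] 0

yes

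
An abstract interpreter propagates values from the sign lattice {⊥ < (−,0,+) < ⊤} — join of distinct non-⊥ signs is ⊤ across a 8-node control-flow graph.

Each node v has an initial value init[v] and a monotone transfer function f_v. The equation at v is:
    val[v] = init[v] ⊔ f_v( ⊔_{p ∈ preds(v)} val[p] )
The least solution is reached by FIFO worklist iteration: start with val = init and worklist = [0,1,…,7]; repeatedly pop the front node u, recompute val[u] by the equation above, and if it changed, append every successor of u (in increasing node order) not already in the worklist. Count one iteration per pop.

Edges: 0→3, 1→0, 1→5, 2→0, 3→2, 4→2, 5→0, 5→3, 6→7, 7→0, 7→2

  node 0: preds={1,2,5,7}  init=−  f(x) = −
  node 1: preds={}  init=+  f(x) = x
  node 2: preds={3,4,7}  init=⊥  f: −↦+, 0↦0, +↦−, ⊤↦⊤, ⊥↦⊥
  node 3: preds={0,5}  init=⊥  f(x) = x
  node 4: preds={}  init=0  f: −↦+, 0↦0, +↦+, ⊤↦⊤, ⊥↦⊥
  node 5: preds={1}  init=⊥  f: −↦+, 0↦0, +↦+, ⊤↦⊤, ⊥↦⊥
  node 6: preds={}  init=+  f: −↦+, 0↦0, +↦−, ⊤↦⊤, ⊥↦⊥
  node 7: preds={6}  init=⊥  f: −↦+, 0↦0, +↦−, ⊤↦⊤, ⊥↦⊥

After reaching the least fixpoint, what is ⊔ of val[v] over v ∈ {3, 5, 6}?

⊤

Worklist (13 pops):
  #1 pop 0: in=+ → − (no change)
  #2 pop 1: in=⊥ → + (no change)
  #3 pop 2: in=0 → 0 (was ⊥); enqueue [0]
  #4 pop 3: in=− → − (was ⊥); enqueue [2]
  #5 pop 4: in=⊥ → 0 (no change)
  #6 pop 5: in=+ → + (was ⊥); enqueue [3]
  #7 pop 6: in=⊥ → + (no change)
  #8 pop 7: in=+ → − (was ⊥); enqueue []
  #9 pop 0: in=⊤ → − (no change)
  #10 pop 2: in=⊤ → ⊤ (was 0); enqueue [0]
  #11 pop 3: in=⊤ → ⊤ (was −); enqueue [2]
  #12 pop 0: in=⊤ → − (no change)
  #13 pop 2: in=⊤ → ⊤ (no change)

Fixpoint:
  val[0] = −
  val[1] = +
  val[2] = ⊤
  val[3] = ⊤
  val[4] = 0
  val[5] = +
  val[6] = +
  val[7] = −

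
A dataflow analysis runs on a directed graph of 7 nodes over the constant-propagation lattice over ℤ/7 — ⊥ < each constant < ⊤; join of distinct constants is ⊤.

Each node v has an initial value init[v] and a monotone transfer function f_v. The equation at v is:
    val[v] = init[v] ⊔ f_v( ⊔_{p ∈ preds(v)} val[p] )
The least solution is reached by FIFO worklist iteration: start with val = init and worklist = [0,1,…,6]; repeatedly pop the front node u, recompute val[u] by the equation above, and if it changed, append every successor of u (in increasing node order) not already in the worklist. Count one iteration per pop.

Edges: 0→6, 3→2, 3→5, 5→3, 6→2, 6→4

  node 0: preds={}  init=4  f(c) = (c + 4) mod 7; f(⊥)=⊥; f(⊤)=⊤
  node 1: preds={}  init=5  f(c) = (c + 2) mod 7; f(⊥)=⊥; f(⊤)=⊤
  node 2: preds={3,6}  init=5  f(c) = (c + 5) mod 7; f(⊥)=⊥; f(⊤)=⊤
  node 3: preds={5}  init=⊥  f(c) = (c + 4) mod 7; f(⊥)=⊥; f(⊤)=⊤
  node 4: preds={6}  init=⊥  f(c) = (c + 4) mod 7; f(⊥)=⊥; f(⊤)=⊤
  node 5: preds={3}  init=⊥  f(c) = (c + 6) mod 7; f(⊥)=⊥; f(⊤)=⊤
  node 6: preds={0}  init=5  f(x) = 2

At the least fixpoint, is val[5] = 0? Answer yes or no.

Trace (9 dequeues):
  [1] u=0 | in ⊥ | out 4 | ==
  [2] u=1 | in ⊥ | out 5 | ==
  [3] u=2 | in 5 | out ⊤ | prev 5 | push {}
  [4] u=3 | in ⊥ | out ⊥ | ==
  [5] u=4 | in 5 | out 2 | prev ⊥ | push {}
  [6] u=5 | in ⊥ | out ⊥ | ==
  [7] u=6 | in 4 | out ⊤ | prev 5 | push {2,4}
  [8] u=2 | in ⊤ | out ⊤ | ==
  [9] u=4 | in ⊤ | out ⊤ | prev 2 | push {}

Converged values:
  [0] 4
  [1] 5
  [2] ⊤
  [3] ⊥
  [4] ⊤
  [5] ⊥
  [6] ⊤

no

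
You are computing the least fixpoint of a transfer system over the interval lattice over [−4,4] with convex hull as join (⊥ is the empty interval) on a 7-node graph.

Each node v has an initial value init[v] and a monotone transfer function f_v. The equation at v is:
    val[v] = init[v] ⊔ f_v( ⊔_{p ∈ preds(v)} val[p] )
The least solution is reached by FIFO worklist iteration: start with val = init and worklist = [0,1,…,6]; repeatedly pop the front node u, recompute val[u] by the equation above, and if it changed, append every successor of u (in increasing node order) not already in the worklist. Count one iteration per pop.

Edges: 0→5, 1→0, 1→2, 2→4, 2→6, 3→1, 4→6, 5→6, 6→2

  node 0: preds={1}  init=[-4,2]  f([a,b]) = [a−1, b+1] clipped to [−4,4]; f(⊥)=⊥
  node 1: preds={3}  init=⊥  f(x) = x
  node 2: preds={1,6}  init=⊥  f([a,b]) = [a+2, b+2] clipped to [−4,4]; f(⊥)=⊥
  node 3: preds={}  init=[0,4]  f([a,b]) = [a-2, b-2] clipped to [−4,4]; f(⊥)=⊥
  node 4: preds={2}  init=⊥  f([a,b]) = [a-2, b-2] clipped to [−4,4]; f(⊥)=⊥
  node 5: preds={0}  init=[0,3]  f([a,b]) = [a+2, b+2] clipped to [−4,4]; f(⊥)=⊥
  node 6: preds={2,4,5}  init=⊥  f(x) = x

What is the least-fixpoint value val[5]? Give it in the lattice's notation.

Trace (12 dequeues):
  [1] u=0 | in ⊥ | out [-4,2] | ==
  [2] u=1 | in [0,4] | out [0,4] | prev ⊥ | push {0}
  [3] u=2 | in [0,4] | out [2,4] | prev ⊥ | push {}
  [4] u=3 | in ⊥ | out [0,4] | ==
  [5] u=4 | in [2,4] | out [0,2] | prev ⊥ | push {}
  [6] u=5 | in [-4,2] | out [-2,4] | prev [0,3] | push {}
  [7] u=6 | in [-2,4] | out [-2,4] | prev ⊥ | push {2}
  [8] u=0 | in [0,4] | out [-4,4] | prev [-4,2] | push {5}
  [9] u=2 | in [-2,4] | out [0,4] | prev [2,4] | push {4,6}
  [10] u=5 | in [-4,4] | out [-2,4] | ==
  [11] u=4 | in [0,4] | out [-2,2] | prev [0,2] | push {}
  [12] u=6 | in [-2,4] | out [-2,4] | ==

Converged values:
  [0] [-4,4]
  [1] [0,4]
  [2] [0,4]
  [3] [0,4]
  [4] [-2,2]
  [5] [-2,4]
  [6] [-2,4]

[-2,4]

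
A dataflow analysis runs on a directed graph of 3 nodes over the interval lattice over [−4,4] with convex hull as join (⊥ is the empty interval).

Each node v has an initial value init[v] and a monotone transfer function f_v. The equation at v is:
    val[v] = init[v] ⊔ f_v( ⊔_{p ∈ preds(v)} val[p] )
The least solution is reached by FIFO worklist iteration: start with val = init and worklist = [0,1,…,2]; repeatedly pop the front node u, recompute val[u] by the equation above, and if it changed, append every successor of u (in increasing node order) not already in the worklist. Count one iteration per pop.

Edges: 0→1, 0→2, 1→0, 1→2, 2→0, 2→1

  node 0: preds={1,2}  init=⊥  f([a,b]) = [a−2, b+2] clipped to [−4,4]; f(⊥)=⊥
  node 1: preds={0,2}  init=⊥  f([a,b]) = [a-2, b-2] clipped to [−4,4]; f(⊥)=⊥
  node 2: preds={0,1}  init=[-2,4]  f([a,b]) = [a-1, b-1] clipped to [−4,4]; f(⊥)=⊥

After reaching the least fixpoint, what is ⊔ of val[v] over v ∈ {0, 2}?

Trace (5 dequeues):
  [1] u=0 | in [-2,4] | out [-4,4] | prev ⊥ | push {}
  [2] u=1 | in [-4,4] | out [-4,2] | prev ⊥ | push {0}
  [3] u=2 | in [-4,4] | out [-4,4] | prev [-2,4] | push {1}
  [4] u=0 | in [-4,4] | out [-4,4] | ==
  [5] u=1 | in [-4,4] | out [-4,2] | ==

Converged values:
  [0] [-4,4]
  [1] [-4,2]
  [2] [-4,4]

[-4,4]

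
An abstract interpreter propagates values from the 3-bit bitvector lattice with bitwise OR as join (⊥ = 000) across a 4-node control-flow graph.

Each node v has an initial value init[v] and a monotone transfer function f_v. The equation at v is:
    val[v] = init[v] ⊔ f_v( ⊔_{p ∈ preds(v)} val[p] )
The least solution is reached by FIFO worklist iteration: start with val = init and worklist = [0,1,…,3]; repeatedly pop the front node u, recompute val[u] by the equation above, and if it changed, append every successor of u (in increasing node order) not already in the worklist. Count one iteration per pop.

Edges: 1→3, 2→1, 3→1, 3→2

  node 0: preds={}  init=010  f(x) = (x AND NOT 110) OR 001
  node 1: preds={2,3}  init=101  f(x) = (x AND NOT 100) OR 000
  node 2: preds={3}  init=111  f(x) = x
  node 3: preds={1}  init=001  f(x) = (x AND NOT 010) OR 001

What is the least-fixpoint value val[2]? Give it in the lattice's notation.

111

Worklist (6 pops):
  #1 pop 0: in=000 → 011 (was 010); enqueue []
  #2 pop 1: in=111 → 111 (was 101); enqueue []
  #3 pop 2: in=001 → 111 (no change)
  #4 pop 3: in=111 → 101 (was 001); enqueue [1,2]
  #5 pop 1: in=111 → 111 (no change)
  #6 pop 2: in=101 → 111 (no change)

Fixpoint:
  val[0] = 011
  val[1] = 111
  val[2] = 111
  val[3] = 101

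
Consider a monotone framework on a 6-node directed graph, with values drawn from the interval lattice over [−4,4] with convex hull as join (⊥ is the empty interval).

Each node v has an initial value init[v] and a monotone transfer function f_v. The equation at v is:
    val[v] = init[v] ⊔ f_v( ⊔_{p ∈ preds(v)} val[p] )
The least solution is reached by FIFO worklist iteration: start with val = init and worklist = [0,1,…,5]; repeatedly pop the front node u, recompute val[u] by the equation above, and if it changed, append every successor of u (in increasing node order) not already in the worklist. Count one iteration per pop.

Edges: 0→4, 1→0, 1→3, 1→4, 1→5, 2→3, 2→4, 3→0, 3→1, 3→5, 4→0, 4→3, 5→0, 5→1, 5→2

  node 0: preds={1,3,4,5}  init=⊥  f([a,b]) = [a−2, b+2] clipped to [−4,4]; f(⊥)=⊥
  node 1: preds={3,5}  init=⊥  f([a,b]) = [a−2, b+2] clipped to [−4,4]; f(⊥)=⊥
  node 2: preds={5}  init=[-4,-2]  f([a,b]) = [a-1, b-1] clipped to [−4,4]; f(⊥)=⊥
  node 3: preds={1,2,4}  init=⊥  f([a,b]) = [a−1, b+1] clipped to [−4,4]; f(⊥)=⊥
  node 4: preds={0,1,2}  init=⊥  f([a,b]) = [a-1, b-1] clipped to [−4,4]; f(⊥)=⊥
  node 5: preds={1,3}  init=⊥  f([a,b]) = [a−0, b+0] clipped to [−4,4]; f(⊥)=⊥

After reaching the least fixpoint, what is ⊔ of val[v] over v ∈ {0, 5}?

Trace (26 dequeues):
  [1] u=0 | in ⊥ | out ⊥ | ==
  [2] u=1 | in ⊥ | out ⊥ | ==
  [3] u=2 | in ⊥ | out [-4,-2] | ==
  [4] u=3 | in [-4,-2] | out [-4,-1] | prev ⊥ | push {0,1}
  [5] u=4 | in [-4,-2] | out [-4,-3] | prev ⊥ | push {3}
  [6] u=5 | in [-4,-1] | out [-4,-1] | prev ⊥ | push {2}
  [7] u=0 | in [-4,-1] | out [-4,1] | prev ⊥ | push {4}
  [8] u=1 | in [-4,-1] | out [-4,1] | prev ⊥ | push {0,5}
  [9] u=3 | in [-4,1] | out [-4,2] | prev [-4,-1] | push {1}
  [10] u=2 | in [-4,-1] | out [-4,-2] | ==
  [11] u=4 | in [-4,1] | out [-4,0] | prev [-4,-3] | push {3}
  [12] u=0 | in [-4,2] | out [-4,4] | prev [-4,1] | push {4}
  [13] u=5 | in [-4,2] | out [-4,2] | prev [-4,-1] | push {0,2}
  [14] u=1 | in [-4,2] | out [-4,4] | prev [-4,1] | push {5}
  [15] u=3 | in [-4,4] | out [-4,4] | prev [-4,2] | push {1}
  [16] u=4 | in [-4,4] | out [-4,3] | prev [-4,0] | push {3}
  [17] u=0 | in [-4,4] | out [-4,4] | ==
  [18] u=2 | in [-4,2] | out [-4,1] | prev [-4,-2] | push {4}
  [19] u=5 | in [-4,4] | out [-4,4] | prev [-4,2] | push {0,2}
  [20] u=1 | in [-4,4] | out [-4,4] | ==
  [21] u=3 | in [-4,4] | out [-4,4] | ==
  [22] u=4 | in [-4,4] | out [-4,3] | ==
  [23] u=0 | in [-4,4] | out [-4,4] | ==
  [24] u=2 | in [-4,4] | out [-4,3] | prev [-4,1] | push {3,4}
  [25] u=3 | in [-4,4] | out [-4,4] | ==
  [26] u=4 | in [-4,4] | out [-4,3] | ==

Converged values:
  [0] [-4,4]
  [1] [-4,4]
  [2] [-4,3]
  [3] [-4,4]
  [4] [-4,3]
  [5] [-4,4]

[-4,4]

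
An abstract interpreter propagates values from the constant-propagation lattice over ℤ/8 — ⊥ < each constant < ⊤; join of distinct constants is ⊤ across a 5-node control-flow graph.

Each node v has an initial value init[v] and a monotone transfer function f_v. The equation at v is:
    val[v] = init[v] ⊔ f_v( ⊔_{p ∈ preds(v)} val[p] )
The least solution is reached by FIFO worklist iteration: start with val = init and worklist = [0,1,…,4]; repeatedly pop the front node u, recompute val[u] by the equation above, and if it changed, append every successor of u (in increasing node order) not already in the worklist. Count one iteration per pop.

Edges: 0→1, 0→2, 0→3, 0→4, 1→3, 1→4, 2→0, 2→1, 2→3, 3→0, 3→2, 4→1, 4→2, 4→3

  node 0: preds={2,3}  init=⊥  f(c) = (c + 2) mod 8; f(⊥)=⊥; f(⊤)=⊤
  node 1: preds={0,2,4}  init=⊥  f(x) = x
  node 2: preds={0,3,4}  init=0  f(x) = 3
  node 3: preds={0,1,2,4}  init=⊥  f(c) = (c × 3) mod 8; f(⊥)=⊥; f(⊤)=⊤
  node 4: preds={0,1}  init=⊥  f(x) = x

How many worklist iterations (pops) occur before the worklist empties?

Worklist (10 pops):
  #1 pop 0: in=0 → 2 (was ⊥); enqueue []
  #2 pop 1: in=⊤ → ⊤ (was ⊥); enqueue []
  #3 pop 2: in=2 → ⊤ (was 0); enqueue [0,1]
  #4 pop 3: in=⊤ → ⊤ (was ⊥); enqueue [2]
  #5 pop 4: in=⊤ → ⊤ (was ⊥); enqueue [3]
  #6 pop 0: in=⊤ → ⊤ (was 2); enqueue [4]
  #7 pop 1: in=⊤ → ⊤ (no change)
  #8 pop 2: in=⊤ → ⊤ (no change)
  #9 pop 3: in=⊤ → ⊤ (no change)
  #10 pop 4: in=⊤ → ⊤ (no change)

Fixpoint:
  val[0] = ⊤
  val[1] = ⊤
  val[2] = ⊤
  val[3] = ⊤
  val[4] = ⊤

10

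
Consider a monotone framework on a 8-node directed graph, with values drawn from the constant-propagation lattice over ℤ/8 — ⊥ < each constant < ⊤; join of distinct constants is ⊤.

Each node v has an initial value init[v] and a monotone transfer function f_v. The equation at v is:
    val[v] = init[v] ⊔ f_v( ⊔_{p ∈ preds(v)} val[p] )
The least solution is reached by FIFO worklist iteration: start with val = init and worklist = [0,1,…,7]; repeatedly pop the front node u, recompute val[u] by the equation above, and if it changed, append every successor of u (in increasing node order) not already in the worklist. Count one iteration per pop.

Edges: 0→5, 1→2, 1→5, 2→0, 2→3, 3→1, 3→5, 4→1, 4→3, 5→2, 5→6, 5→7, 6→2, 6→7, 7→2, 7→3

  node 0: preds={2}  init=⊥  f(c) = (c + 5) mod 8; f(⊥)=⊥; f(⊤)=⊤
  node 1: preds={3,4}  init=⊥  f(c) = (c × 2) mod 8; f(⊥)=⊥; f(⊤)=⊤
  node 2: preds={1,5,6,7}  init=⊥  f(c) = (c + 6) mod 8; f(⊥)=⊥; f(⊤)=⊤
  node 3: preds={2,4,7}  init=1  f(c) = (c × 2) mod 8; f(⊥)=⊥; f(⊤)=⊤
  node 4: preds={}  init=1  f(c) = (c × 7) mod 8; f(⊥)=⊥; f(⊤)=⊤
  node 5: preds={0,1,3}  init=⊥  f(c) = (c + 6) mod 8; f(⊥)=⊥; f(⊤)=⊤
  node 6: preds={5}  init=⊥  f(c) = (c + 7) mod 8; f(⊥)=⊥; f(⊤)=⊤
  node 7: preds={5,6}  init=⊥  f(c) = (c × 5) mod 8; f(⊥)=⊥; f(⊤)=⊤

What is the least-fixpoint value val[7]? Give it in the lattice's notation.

⊤

Worklist (15 pops):
  #1 pop 0: in=⊥ → ⊥ (no change)
  #2 pop 1: in=1 → 2 (was ⊥); enqueue []
  #3 pop 2: in=2 → 0 (was ⊥); enqueue [0]
  #4 pop 3: in=⊤ → ⊤ (was 1); enqueue [1]
  #5 pop 4: in=⊥ → 1 (no change)
  #6 pop 5: in=⊤ → ⊤ (was ⊥); enqueue [2]
  #7 pop 6: in=⊤ → ⊤ (was ⊥); enqueue []
  #8 pop 7: in=⊤ → ⊤ (was ⊥); enqueue [3]
  #9 pop 0: in=0 → 5 (was ⊥); enqueue [5]
  #10 pop 1: in=⊤ → ⊤ (was 2); enqueue []
  #11 pop 2: in=⊤ → ⊤ (was 0); enqueue [0]
  #12 pop 3: in=⊤ → ⊤ (no change)
  #13 pop 5: in=⊤ → ⊤ (no change)
  #14 pop 0: in=⊤ → ⊤ (was 5); enqueue [5]
  #15 pop 5: in=⊤ → ⊤ (no change)

Fixpoint:
  val[0] = ⊤
  val[1] = ⊤
  val[2] = ⊤
  val[3] = ⊤
  val[4] = 1
  val[5] = ⊤
  val[6] = ⊤
  val[7] = ⊤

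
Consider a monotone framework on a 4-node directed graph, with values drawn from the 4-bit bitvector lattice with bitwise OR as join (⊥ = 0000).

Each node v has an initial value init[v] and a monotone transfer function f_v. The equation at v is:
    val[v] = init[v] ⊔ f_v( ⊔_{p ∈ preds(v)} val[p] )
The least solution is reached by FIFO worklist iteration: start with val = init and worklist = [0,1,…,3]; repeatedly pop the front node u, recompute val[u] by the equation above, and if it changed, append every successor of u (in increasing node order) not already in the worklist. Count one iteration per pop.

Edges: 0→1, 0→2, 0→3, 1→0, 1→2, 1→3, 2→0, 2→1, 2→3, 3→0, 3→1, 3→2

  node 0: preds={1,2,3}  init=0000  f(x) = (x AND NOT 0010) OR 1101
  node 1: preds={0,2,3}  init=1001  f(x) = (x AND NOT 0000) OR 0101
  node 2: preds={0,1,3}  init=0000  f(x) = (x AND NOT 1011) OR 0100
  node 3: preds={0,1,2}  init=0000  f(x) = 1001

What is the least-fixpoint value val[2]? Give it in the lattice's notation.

Trace (7 dequeues):
  [1] u=0 | in 1001 | out 1101 | prev 0000 | push {}
  [2] u=1 | in 1101 | out 1101 | prev 1001 | push {0}
  [3] u=2 | in 1101 | out 0100 | prev 0000 | push {1}
  [4] u=3 | in 1101 | out 1001 | prev 0000 | push {2}
  [5] u=0 | in 1101 | out 1101 | ==
  [6] u=1 | in 1101 | out 1101 | ==
  [7] u=2 | in 1101 | out 0100 | ==

Converged values:
  [0] 1101
  [1] 1101
  [2] 0100
  [3] 1001

0100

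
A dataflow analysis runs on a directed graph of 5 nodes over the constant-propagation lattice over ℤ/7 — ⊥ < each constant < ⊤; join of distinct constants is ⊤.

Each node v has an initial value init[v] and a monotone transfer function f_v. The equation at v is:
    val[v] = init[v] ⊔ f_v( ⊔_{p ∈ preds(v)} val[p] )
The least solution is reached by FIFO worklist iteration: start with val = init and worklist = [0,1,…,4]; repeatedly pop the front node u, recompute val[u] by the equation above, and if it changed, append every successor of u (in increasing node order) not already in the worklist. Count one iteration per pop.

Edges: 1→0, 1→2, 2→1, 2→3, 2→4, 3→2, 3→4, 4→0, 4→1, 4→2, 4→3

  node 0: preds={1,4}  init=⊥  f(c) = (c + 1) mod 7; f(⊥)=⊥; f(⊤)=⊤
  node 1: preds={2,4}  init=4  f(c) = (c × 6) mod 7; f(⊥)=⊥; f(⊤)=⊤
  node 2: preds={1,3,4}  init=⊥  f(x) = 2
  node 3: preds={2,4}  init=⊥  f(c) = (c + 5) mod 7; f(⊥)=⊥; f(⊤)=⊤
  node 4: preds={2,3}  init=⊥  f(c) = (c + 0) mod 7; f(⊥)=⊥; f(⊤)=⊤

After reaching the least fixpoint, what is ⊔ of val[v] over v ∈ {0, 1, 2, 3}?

Iteration log — 11 steps:
  step 1. node 0  ⊔preds=4  new=5  old=⊥  +wl: 
  step 2. node 1  ⊔preds=⊥  new=4  stable
  step 3. node 2  ⊔preds=4  new=2  old=⊥  +wl: 1
  step 4. node 3  ⊔preds=2  new=0  old=⊥  +wl: 2
  step 5. node 4  ⊔preds=⊤  new=⊤  old=⊥  +wl: 0,3
  step 6. node 1  ⊔preds=⊤  new=⊤  old=4  +wl: 
  step 7. node 2  ⊔preds=⊤  new=2  stable
  step 8. node 0  ⊔preds=⊤  new=⊤  old=5  +wl: 
  step 9. node 3  ⊔preds=⊤  new=⊤  old=0  +wl: 2,4
  step 10. node 2  ⊔preds=⊤  new=2  stable
  step 11. node 4  ⊔preds=⊤  new=⊤  stable

Least fixpoint reached:
  node 0: ⊤
  node 1: ⊤
  node 2: 2
  node 3: ⊤
  node 4: ⊤

⊤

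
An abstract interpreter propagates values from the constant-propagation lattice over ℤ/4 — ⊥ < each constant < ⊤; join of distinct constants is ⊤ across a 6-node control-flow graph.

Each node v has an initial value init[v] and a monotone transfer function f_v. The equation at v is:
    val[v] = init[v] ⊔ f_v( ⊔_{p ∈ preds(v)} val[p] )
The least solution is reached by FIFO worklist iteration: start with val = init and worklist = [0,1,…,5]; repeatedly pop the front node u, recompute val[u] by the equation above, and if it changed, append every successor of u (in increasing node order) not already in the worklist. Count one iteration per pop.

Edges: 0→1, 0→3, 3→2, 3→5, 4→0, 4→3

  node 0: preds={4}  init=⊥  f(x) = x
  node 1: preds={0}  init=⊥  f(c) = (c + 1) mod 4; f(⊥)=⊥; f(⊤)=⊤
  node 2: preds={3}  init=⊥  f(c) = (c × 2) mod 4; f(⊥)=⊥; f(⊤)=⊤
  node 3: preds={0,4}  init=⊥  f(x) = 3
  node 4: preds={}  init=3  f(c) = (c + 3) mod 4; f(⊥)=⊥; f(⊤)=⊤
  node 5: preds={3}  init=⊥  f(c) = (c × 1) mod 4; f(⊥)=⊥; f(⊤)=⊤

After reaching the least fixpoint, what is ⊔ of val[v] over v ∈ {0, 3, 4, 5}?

Iteration log — 7 steps:
  step 1. node 0  ⊔preds=3  new=3  old=⊥  +wl: 
  step 2. node 1  ⊔preds=3  new=0  old=⊥  +wl: 
  step 3. node 2  ⊔preds=⊥  new=⊥  stable
  step 4. node 3  ⊔preds=3  new=3  old=⊥  +wl: 2
  step 5. node 4  ⊔preds=⊥  new=3  stable
  step 6. node 5  ⊔preds=3  new=3  old=⊥  +wl: 
  step 7. node 2  ⊔preds=3  new=2  old=⊥  +wl: 

Least fixpoint reached:
  node 0: 3
  node 1: 0
  node 2: 2
  node 3: 3
  node 4: 3
  node 5: 3

3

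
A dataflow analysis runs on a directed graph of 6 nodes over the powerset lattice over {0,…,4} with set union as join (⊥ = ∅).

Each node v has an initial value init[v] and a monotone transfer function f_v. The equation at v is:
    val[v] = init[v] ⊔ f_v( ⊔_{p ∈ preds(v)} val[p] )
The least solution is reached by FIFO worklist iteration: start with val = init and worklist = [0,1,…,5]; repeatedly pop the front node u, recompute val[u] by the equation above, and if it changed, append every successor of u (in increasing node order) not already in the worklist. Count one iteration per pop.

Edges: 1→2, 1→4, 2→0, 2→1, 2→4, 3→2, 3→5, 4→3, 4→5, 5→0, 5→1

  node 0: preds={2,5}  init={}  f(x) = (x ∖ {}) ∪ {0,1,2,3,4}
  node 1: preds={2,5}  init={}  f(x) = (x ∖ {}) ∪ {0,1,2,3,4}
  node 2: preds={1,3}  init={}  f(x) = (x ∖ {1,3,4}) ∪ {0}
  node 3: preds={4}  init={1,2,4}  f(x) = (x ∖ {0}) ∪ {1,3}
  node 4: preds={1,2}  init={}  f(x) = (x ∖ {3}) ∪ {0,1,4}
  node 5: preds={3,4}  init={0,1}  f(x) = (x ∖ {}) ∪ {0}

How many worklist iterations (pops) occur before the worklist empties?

10

Worklist (10 pops):
  #1 pop 0: in={0,1} → {0,1,2,3,4} (was {}); enqueue []
  #2 pop 1: in={0,1} → {0,1,2,3,4} (was {}); enqueue []
  #3 pop 2: in={0,1,2,3,4} → {0,2} (was {}); enqueue [0,1]
  #4 pop 3: in={} → {1,2,3,4} (was {1,2,4}); enqueue [2]
  #5 pop 4: in={0,1,2,3,4} → {0,1,2,4} (was {}); enqueue [3]
  #6 pop 5: in={0,1,2,3,4} → {0,1,2,3,4} (was {0,1}); enqueue []
  #7 pop 0: in={0,1,2,3,4} → {0,1,2,3,4} (no change)
  #8 pop 1: in={0,1,2,3,4} → {0,1,2,3,4} (no change)
  #9 pop 2: in={0,1,2,3,4} → {0,2} (no change)
  #10 pop 3: in={0,1,2,4} → {1,2,3,4} (no change)

Fixpoint:
  val[0] = {0,1,2,3,4}
  val[1] = {0,1,2,3,4}
  val[2] = {0,2}
  val[3] = {1,2,3,4}
  val[4] = {0,1,2,4}
  val[5] = {0,1,2,3,4}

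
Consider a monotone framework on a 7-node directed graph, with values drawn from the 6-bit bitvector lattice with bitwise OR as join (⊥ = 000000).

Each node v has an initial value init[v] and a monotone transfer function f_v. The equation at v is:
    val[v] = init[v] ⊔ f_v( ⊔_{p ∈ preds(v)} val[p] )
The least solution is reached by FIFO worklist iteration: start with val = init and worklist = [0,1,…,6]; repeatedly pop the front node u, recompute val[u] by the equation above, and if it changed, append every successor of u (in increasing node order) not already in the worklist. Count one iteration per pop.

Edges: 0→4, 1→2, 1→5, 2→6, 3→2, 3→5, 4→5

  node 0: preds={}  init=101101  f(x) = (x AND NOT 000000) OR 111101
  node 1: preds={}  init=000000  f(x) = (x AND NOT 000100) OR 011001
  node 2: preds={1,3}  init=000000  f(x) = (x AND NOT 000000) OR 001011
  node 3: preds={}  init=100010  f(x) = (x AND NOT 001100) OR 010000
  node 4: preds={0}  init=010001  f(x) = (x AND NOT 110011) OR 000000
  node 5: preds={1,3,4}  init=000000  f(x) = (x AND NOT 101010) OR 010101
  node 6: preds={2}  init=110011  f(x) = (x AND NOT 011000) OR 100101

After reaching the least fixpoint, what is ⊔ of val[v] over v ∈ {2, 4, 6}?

Iteration log — 8 steps:
  step 1. node 0  ⊔preds=000000  new=111101  old=101101  +wl: 
  step 2. node 1  ⊔preds=000000  new=011001  old=000000  +wl: 
  step 3. node 2  ⊔preds=111011  new=111011  old=000000  +wl: 
  step 4. node 3  ⊔preds=000000  new=110010  old=100010  +wl: 2
  step 5. node 4  ⊔preds=111101  new=011101  old=010001  +wl: 
  step 6. node 5  ⊔preds=111111  new=010101  old=000000  +wl: 
  step 7. node 6  ⊔preds=111011  new=110111  old=110011  +wl: 
  step 8. node 2  ⊔preds=111011  new=111011  stable

Least fixpoint reached:
  node 0: 111101
  node 1: 011001
  node 2: 111011
  node 3: 110010
  node 4: 011101
  node 5: 010101
  node 6: 110111

111111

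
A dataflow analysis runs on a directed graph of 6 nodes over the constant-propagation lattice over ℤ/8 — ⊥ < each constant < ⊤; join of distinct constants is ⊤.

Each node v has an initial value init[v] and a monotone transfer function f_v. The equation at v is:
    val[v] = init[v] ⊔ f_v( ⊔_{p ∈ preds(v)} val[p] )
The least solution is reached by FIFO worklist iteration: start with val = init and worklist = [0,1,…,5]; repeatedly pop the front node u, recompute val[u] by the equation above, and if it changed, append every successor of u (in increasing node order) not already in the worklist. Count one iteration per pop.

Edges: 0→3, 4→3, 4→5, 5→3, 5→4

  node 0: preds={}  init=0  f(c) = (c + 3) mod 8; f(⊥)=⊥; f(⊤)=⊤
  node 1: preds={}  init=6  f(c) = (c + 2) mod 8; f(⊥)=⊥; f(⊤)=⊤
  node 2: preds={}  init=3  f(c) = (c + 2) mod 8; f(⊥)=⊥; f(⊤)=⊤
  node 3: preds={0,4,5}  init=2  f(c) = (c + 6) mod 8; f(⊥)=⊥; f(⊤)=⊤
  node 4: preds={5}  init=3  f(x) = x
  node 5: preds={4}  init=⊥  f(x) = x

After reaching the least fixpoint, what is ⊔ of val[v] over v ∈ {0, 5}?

Worklist (8 pops):
  #1 pop 0: in=⊥ → 0 (no change)
  #2 pop 1: in=⊥ → 6 (no change)
  #3 pop 2: in=⊥ → 3 (no change)
  #4 pop 3: in=⊤ → ⊤ (was 2); enqueue []
  #5 pop 4: in=⊥ → 3 (no change)
  #6 pop 5: in=3 → 3 (was ⊥); enqueue [3,4]
  #7 pop 3: in=⊤ → ⊤ (no change)
  #8 pop 4: in=3 → 3 (no change)

Fixpoint:
  val[0] = 0
  val[1] = 6
  val[2] = 3
  val[3] = ⊤
  val[4] = 3
  val[5] = 3

⊤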